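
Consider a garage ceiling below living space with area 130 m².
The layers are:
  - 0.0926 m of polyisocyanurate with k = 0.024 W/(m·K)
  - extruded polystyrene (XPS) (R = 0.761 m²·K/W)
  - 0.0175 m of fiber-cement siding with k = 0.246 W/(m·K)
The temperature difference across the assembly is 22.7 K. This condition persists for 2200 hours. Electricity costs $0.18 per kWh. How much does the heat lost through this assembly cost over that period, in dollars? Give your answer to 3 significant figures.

0.0926/0.024 = 3.858
0.0175/0.246 = 0.07114
R_total = 3.858 + 0.761 + 0.07114 = 4.69 m²·K/W
Q = 130 × 22.7 / 4.69 = 629.1 W
E = 629.1 W × 2200 h / 1000 = 1384 kWh
Cost = 1384 × 0.18 = $249.1

249 dollars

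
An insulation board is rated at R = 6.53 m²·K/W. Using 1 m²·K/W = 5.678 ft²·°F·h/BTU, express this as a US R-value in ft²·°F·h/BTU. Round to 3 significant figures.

R_US = 6.53 × 5.678 = 37.08

37.1 ft²·°F·h/BTU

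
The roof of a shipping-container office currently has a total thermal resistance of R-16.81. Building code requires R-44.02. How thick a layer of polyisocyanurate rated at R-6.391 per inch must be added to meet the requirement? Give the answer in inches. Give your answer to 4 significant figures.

4.258 in

ΔR = 44.02 − 16.81 = 27.21 ft²·°F·h/BTU
L = ΔR / (R/in) = 27.21/6.391 = 4.2575 in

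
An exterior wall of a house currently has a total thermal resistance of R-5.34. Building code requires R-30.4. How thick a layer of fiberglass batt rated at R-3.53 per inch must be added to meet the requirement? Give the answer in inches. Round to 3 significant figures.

7.10 in

ΔR = 30.4 − 5.34 = 25.06 ft²·°F·h/BTU
L = ΔR / (R/in) = 25.06/3.53 = 7.099 in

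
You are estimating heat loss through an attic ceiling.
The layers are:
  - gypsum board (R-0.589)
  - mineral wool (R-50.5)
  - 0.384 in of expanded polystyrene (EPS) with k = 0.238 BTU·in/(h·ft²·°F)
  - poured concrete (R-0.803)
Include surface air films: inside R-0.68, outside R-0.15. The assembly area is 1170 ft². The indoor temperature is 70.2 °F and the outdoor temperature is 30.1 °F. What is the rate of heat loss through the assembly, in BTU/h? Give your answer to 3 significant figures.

863 BTU/h

0.384/0.238 = 1.613
R_total = 0.68 + 0.589 + 50.5 + 1.613 + 0.803 + 0.15 = 54.34 ft²·°F·h/BTU
Q = A·ΔT/R = 1170 × (70.2 − 30.1) / 54.34 = 863.5 BTU/h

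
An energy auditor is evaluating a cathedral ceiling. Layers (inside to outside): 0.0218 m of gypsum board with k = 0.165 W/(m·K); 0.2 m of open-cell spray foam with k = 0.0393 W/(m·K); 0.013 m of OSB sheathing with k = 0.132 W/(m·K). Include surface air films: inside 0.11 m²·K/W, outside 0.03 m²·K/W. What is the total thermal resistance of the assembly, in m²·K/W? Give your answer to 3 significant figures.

0.0218/0.165 = 0.1321
0.2/0.0393 = 5.089
0.013/0.132 = 0.09848
R_total = 0.11 + 0.1321 + 5.089 + 0.09848 + 0.03 = 5.46 m²·K/W

5.46 m²·K/W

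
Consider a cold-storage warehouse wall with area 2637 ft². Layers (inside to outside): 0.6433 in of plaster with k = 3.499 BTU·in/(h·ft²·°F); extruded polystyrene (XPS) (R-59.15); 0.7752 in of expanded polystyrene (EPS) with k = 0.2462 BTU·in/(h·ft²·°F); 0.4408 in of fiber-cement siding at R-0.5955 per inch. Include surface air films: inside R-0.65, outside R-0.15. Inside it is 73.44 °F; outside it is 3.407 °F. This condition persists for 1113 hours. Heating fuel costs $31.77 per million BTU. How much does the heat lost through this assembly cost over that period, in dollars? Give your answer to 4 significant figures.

0.6433/3.499 = 0.18385
0.7752/0.2462 = 3.1487
0.4408 × 0.5955 = 0.2625
R_total = 0.65 + 0.18385 + 59.15 + 3.1487 + 0.2625 + 0.15 = 63.545 ft²·°F·h/BTU
Q = 2637 × (73.44 − 3.407) / 63.545 = 2906.2 BTU/h
E = 2906.2 × 1113 = 3234600 BTU
Cost = 3234600/10⁶ × 31.77 = $102.76

102.8 dollars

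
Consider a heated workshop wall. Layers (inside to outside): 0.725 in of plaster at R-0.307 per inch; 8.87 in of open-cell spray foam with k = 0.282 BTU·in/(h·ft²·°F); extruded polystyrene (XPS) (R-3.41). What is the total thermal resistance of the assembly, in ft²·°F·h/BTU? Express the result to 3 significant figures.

0.725 × 0.307 = 0.2226
8.87/0.282 = 31.45
R_total = 0.2226 + 31.45 + 3.41 = 35.09 ft²·°F·h/BTU

35.1 ft²·°F·h/BTU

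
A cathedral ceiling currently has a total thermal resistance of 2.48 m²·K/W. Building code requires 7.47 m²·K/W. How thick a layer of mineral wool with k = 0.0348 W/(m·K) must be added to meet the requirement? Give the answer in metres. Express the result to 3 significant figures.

0.174 m

ΔR = 7.47 − 2.48 = 4.99 m²·K/W
L = ΔR × k = 4.99 × 0.0348 = 0.1737 m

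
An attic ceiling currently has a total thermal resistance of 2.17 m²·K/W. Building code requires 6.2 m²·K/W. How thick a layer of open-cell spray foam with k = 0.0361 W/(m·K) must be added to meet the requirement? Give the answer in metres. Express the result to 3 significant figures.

0.145 m

ΔR = 6.2 − 2.17 = 4.03 m²·K/W
L = ΔR × k = 4.03 × 0.0361 = 0.1455 m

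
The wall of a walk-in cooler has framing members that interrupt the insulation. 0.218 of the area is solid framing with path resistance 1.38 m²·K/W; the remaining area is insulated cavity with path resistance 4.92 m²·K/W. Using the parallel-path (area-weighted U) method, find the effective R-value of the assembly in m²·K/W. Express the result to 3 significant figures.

3.16 m²·K/W

U_eff = 0.782/4.92 + 0.218/1.38 = 0.1589 + 0.158 = 0.3169
R_eff = 1/U_eff = 3.155 m²·K/W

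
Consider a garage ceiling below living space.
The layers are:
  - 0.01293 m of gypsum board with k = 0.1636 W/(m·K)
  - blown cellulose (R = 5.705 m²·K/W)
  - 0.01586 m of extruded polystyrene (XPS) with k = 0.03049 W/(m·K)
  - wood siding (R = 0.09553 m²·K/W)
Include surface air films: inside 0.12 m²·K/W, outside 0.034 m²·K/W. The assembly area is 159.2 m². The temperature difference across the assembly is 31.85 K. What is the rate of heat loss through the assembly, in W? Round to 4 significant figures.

0.01293/0.1636 = 0.079034
0.01586/0.03049 = 0.52017
R_total = 0.12 + 0.079034 + 5.705 + 0.52017 + 0.09553 + 0.034 = 6.5537 m²·K/W
Q = A·ΔT/R = 159.2 × 31.85 / 6.5537 = 773.68 W

773.7 W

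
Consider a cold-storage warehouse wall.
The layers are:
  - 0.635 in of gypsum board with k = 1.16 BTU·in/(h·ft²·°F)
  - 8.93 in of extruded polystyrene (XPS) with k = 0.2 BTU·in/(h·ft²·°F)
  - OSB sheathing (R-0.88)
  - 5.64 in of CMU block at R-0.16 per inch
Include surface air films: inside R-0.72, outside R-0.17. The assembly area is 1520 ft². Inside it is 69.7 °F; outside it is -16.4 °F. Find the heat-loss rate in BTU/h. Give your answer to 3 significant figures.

0.635/1.16 = 0.5474
8.93/0.2 = 44.65
5.64 × 0.16 = 0.9024
R_total = 0.72 + 0.5474 + 44.65 + 0.88 + 0.9024 + 0.17 = 47.87 ft²·°F·h/BTU
Q = A·ΔT/R = 1520 × (69.7 − (-16.4)) / 47.87 = 2734 BTU/h

2730 BTU/h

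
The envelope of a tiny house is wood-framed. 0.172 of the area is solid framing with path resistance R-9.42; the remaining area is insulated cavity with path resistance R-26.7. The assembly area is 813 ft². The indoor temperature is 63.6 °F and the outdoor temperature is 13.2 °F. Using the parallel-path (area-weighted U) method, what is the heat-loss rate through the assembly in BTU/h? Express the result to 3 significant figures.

2020 BTU/h

U_eff = 0.828/26.7 + 0.172/9.42 = 0.03101 + 0.01826 = 0.04927
R_eff = 1/U_eff = 20.3 ft²·°F·h/BTU
Q = 813 × (63.6 − 13.2) / 20.3 = 2019 BTU/h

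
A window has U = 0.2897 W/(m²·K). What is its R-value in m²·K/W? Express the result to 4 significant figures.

3.452 m²·K/W

R = 1/U = 1/0.2897 = 3.4518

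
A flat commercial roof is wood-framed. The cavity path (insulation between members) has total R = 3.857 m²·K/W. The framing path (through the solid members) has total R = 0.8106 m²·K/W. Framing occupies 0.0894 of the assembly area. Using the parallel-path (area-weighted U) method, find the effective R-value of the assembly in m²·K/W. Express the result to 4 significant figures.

2.887 m²·K/W

U_eff = 0.9106/3.857 + 0.0894/0.8106 = 0.23609 + 0.11029 = 0.34638
R_eff = 1/U_eff = 2.887 m²·K/W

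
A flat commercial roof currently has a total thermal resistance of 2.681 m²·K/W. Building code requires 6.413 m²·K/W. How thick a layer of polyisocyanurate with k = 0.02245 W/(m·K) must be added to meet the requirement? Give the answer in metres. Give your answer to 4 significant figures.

0.08378 m

ΔR = 6.413 − 2.681 = 3.732 m²·K/W
L = ΔR × k = 3.732 × 0.02245 = 0.083783 m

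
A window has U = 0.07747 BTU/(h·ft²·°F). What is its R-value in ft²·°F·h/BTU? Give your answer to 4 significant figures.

12.91 ft²·°F·h/BTU

R = 1/U = 1/0.07747 = 12.908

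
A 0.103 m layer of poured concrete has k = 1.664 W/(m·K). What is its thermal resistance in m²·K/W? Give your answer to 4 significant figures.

0.06190 m²·K/W

R = L/k = 0.103/1.664 = 0.061899 m²·K/W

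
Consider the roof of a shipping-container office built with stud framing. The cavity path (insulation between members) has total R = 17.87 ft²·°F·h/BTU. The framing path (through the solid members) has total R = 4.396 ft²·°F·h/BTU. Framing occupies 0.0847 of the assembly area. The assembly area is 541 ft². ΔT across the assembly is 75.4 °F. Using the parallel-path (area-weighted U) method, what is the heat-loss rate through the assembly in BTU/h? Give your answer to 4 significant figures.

U_eff = 0.9153/17.87 + 0.0847/4.396 = 0.05122 + 0.019268 = 0.070487
R_eff = 1/U_eff = 14.187 ft²·°F·h/BTU
Q = 541 × 75.4 / 14.187 = 2875.3 BTU/h

2875 BTU/h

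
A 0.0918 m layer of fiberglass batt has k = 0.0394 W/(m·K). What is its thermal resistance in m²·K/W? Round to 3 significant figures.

2.33 m²·K/W

R = L/k = 0.0918/0.0394 = 2.33 m²·K/W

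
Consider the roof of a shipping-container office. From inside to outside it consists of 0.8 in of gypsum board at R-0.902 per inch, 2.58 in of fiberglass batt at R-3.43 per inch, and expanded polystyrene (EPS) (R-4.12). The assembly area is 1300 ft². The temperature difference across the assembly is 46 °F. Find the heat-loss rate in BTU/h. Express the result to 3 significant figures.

0.8 × 0.902 = 0.7216
2.58 × 3.43 = 8.849
R_total = 0.7216 + 8.849 + 4.12 = 13.69 ft²·°F·h/BTU
Q = A·ΔT/R = 1300 × 46 / 13.69 = 4368 BTU/h

4370 BTU/h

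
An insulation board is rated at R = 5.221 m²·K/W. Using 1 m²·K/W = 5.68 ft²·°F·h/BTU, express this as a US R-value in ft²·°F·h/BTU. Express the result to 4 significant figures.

R_US = 5.221 × 5.68 = 29.655

29.66 ft²·°F·h/BTU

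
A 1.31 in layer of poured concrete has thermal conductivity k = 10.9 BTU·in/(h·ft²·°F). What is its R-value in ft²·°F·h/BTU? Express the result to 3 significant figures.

R = L/k = 1.31/10.9 = 0.1202 ft²·°F·h/BTU

0.120 ft²·°F·h/BTU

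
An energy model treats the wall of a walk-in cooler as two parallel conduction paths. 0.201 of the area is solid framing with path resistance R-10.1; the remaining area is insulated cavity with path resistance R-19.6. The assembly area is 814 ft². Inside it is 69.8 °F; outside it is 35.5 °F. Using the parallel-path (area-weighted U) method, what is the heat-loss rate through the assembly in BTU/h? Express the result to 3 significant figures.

1690 BTU/h

U_eff = 0.799/19.6 + 0.201/10.1 = 0.04077 + 0.0199 = 0.06067
R_eff = 1/U_eff = 16.48 ft²·°F·h/BTU
Q = 814 × (69.8 − 35.5) / 16.48 = 1694 BTU/h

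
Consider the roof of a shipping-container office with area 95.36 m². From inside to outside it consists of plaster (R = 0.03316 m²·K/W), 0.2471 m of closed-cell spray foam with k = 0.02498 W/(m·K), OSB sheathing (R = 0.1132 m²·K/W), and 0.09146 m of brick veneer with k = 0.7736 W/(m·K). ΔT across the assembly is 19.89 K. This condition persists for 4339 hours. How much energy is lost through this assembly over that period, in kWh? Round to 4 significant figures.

810.3 kWh

0.2471/0.02498 = 9.8919
0.09146/0.7736 = 0.11823
R_total = 0.03316 + 9.8919 + 0.1132 + 0.11823 = 10.157 m²·K/W
Q = 95.36 × 19.89 / 10.157 = 186.75 W
E = 186.75 W × 4339 h / 1000 = 810.3 kWh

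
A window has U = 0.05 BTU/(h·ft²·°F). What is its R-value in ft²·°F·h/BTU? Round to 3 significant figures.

R = 1/U = 1/0.05 = 20

20.0 ft²·°F·h/BTU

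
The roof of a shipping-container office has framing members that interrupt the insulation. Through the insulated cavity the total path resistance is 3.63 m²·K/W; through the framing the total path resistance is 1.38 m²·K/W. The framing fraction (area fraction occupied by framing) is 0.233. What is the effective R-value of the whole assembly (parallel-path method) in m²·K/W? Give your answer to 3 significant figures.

U_eff = 0.767/3.63 + 0.233/1.38 = 0.2113 + 0.1688 = 0.3801
R_eff = 1/U_eff = 2.631 m²·K/W

2.63 m²·K/W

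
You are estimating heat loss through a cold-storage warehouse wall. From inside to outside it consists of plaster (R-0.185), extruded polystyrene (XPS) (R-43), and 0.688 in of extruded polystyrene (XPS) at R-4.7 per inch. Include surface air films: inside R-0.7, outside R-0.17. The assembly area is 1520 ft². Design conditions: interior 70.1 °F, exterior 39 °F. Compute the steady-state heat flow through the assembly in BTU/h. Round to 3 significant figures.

0.688 × 4.7 = 3.234
R_total = 0.7 + 0.185 + 43 + 3.234 + 0.17 = 47.29 ft²·°F·h/BTU
Q = A·ΔT/R = 1520 × (70.1 − 39) / 47.29 = 999.6 BTU/h

1000 BTU/h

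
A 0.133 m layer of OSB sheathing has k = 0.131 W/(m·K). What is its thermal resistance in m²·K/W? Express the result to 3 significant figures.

1.02 m²·K/W

R = L/k = 0.133/0.131 = 1.015 m²·K/W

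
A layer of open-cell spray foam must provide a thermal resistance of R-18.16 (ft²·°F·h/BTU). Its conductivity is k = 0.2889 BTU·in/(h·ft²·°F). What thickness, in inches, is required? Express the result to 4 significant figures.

L = R × k = 18.16 × 0.2889 = 5.2464 in

5.246 in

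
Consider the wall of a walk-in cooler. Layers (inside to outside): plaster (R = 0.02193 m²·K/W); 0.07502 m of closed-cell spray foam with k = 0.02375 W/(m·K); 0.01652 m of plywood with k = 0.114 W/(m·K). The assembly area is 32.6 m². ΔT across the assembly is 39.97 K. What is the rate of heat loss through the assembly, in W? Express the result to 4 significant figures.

391.8 W

0.07502/0.02375 = 3.1587
0.01652/0.114 = 0.14491
R_total = 0.02193 + 3.1587 + 0.14491 = 3.3256 m²·K/W
Q = A·ΔT/R = 32.6 × 39.97 / 3.3256 = 391.82 W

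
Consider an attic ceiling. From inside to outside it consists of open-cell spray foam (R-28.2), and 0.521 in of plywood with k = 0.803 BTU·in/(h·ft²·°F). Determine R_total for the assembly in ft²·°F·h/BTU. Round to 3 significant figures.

0.521/0.803 = 0.6488
R_total = 28.2 + 0.6488 = 28.85 ft²·°F·h/BTU

28.8 ft²·°F·h/BTU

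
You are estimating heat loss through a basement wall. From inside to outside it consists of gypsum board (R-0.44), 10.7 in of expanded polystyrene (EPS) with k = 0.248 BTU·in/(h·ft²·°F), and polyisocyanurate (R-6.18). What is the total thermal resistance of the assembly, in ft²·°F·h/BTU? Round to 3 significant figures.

10.7/0.248 = 43.15
R_total = 0.44 + 43.15 + 6.18 = 49.77 ft²·°F·h/BTU

49.8 ft²·°F·h/BTU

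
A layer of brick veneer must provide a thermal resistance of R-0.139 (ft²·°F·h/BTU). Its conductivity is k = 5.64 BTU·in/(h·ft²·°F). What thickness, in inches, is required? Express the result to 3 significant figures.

0.784 in

L = R × k = 0.139 × 5.64 = 0.784 in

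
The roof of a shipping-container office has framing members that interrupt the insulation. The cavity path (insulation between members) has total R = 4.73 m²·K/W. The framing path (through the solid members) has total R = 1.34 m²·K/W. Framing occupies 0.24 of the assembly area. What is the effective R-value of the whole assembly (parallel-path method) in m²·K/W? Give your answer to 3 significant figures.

2.94 m²·K/W

U_eff = 0.76/4.73 + 0.24/1.34 = 0.1607 + 0.1791 = 0.3398
R_eff = 1/U_eff = 2.943 m²·K/W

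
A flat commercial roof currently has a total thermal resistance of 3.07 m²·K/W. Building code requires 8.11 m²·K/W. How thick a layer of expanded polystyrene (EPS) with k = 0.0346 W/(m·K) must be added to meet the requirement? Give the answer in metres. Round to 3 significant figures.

0.174 m

ΔR = 8.11 − 3.07 = 5.04 m²·K/W
L = ΔR × k = 5.04 × 0.0346 = 0.1744 m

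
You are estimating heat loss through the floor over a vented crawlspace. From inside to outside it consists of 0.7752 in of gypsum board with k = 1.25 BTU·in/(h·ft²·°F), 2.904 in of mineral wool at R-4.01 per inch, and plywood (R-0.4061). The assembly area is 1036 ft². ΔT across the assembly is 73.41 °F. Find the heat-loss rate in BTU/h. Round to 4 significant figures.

6002 BTU/h

0.7752/1.25 = 0.62016
2.904 × 4.01 = 11.645
R_total = 0.62016 + 11.645 + 0.4061 = 12.671 ft²·°F·h/BTU
Q = A·ΔT/R = 1036 × 73.41 / 12.671 = 6002 BTU/h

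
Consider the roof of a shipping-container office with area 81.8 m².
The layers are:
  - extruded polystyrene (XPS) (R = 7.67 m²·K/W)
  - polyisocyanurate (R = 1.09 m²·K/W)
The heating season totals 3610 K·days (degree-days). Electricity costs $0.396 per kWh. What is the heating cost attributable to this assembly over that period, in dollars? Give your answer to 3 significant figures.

320 dollars

R_total = 7.67 + 1.09 = 8.76 m²·K/W
E = A × HDD × 24 / R / 1000 = 81.8 × 3610 × 24 / 8.76 / 1000 = 809 kWh
Cost = 809 × 0.396 = $320.4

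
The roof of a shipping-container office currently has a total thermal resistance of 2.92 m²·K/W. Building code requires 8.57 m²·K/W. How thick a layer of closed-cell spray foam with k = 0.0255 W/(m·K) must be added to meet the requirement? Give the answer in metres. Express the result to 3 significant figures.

0.144 m

ΔR = 8.57 − 2.92 = 5.65 m²·K/W
L = ΔR × k = 5.65 × 0.0255 = 0.1441 m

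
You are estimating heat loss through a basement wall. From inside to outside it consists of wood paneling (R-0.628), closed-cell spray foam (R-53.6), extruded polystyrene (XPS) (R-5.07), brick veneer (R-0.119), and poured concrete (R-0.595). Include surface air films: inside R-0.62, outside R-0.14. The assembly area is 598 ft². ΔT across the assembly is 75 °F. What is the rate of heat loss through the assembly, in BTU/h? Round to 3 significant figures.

R_total = 0.62 + 0.628 + 53.6 + 5.07 + 0.119 + 0.595 + 0.14 = 60.77 ft²·°F·h/BTU
Q = A·ΔT/R = 598 × 75 / 60.77 = 738 BTU/h

738 BTU/h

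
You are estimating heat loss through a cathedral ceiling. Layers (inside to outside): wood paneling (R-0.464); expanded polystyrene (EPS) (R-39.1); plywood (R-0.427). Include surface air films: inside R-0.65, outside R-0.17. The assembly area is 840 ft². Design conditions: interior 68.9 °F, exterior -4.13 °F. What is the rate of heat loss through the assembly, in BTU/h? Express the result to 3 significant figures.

R_total = 0.65 + 0.464 + 39.1 + 0.427 + 0.17 = 40.81 ft²·°F·h/BTU
Q = A·ΔT/R = 840 × (68.9 − (-4.13)) / 40.81 = 1503 BTU/h

1500 BTU/h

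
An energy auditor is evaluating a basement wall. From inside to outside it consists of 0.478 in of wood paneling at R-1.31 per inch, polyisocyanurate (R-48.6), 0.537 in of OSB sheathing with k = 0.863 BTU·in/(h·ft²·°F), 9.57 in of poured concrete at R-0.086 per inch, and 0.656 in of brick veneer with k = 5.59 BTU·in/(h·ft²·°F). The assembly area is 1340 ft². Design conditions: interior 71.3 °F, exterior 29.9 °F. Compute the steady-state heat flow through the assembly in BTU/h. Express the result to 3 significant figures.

0.478 × 1.31 = 0.6262
0.537/0.863 = 0.6222
9.57 × 0.086 = 0.823
0.656/5.59 = 0.1174
R_total = 0.6262 + 48.6 + 0.6222 + 0.823 + 0.1174 = 50.79 ft²·°F·h/BTU
Q = A·ΔT/R = 1340 × (71.3 − 29.9) / 50.79 = 1092 BTU/h

1090 BTU/h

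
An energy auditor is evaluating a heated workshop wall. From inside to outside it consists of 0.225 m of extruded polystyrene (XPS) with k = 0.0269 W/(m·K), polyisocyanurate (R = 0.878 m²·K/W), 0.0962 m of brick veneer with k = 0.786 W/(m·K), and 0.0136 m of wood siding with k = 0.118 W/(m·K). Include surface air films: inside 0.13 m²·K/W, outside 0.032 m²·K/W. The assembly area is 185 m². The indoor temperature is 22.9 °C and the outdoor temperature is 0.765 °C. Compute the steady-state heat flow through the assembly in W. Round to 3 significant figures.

425 W

0.225/0.0269 = 8.364
0.0962/0.786 = 0.1224
0.0136/0.118 = 0.1153
R_total = 0.13 + 8.364 + 0.878 + 0.1224 + 0.1153 + 0.032 = 9.642 m²·K/W
Q = A·ΔT/R = 185 × (22.9 − 0.765) / 9.642 = 424.7 W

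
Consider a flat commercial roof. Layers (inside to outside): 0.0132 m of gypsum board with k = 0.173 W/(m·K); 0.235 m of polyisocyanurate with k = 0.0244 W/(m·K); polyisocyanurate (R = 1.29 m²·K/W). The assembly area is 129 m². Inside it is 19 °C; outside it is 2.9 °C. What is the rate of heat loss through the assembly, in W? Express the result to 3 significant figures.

0.0132/0.173 = 0.0763
0.235/0.0244 = 9.631
R_total = 0.0763 + 9.631 + 1.29 = 11 m²·K/W
Q = A·ΔT/R = 129 × (19 − 2.9) / 11 = 188.9 W

189 W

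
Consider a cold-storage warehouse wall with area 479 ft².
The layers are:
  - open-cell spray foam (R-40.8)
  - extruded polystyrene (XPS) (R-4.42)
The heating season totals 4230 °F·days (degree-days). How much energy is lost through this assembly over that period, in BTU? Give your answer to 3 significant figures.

R_total = 40.8 + 4.42 = 45.22 ft²·°F·h/BTU
E = A × HDD × 24 / R = 479 × 4230 × 24 / 45.22 = 1075000 BTU

1080000 BTU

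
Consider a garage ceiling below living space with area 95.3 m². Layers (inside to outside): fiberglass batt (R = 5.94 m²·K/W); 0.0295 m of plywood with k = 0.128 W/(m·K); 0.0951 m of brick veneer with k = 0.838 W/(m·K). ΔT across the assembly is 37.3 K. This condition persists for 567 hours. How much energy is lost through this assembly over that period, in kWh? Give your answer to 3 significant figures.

321 kWh

0.0295/0.128 = 0.2305
0.0951/0.838 = 0.1135
R_total = 5.94 + 0.2305 + 0.1135 = 6.284 m²·K/W
Q = 95.3 × 37.3 / 6.284 = 565.7 W
E = 565.7 W × 567 h / 1000 = 320.7 kWh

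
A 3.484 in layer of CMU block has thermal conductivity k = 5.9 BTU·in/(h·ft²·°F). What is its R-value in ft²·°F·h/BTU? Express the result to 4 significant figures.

R = L/k = 3.484/5.9 = 0.59051 ft²·°F·h/BTU

0.5905 ft²·°F·h/BTU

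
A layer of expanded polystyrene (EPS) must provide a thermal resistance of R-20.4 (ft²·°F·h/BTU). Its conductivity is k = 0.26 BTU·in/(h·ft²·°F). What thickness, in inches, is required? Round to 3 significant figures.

L = R × k = 20.4 × 0.26 = 5.304 in

5.30 in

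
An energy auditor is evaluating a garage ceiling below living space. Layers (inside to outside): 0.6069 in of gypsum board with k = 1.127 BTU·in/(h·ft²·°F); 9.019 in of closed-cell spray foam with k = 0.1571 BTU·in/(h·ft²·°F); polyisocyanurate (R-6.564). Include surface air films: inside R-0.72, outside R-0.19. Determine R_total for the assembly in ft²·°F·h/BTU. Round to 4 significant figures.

65.42 ft²·°F·h/BTU

0.6069/1.127 = 0.53851
9.019/0.1571 = 57.409
R_total = 0.72 + 0.53851 + 57.409 + 6.564 + 0.19 = 65.422 ft²·°F·h/BTU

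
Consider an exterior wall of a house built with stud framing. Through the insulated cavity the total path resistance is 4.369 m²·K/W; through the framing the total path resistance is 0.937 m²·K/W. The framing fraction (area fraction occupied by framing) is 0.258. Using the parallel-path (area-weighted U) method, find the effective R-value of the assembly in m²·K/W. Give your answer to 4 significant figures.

U_eff = 0.742/4.369 + 0.258/0.937 = 0.16983 + 0.27535 = 0.44518
R_eff = 1/U_eff = 2.2463 m²·K/W

2.246 m²·K/W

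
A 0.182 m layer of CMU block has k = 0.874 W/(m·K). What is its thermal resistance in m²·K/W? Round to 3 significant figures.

R = L/k = 0.182/0.874 = 0.2082 m²·K/W

0.208 m²·K/W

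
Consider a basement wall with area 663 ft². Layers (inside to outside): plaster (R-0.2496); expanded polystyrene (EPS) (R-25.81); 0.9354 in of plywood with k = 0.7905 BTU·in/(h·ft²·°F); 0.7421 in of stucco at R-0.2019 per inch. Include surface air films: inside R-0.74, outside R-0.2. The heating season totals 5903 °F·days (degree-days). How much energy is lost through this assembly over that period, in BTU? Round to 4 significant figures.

3315000 BTU

0.9354/0.7905 = 1.1833
0.7421 × 0.2019 = 0.14983
R_total = 0.74 + 0.2496 + 25.81 + 1.1833 + 0.14983 + 0.2 = 28.333 ft²·°F·h/BTU
E = A × HDD × 24 / R = 663 × 5903 × 24 / 28.333 = 3315200 BTU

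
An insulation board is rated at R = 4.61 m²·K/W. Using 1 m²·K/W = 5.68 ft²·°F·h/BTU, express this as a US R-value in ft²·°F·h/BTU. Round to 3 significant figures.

26.2 ft²·°F·h/BTU

R_US = 4.61 × 5.68 = 26.18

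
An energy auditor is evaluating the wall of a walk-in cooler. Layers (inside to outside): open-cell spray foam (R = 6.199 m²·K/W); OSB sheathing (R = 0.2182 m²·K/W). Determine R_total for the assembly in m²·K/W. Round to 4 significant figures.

R_total = 6.199 + 0.2182 = 6.4172 m²·K/W

6.417 m²·K/W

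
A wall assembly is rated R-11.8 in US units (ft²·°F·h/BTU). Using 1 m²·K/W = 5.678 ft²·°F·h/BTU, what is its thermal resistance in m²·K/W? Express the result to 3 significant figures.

R_SI = 11.8/5.678 = 2.078

2.08 m²·K/W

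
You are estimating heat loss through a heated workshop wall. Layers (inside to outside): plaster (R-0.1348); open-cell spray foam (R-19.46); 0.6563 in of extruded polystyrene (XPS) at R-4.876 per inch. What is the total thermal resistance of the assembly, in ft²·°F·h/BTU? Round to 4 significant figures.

0.6563 × 4.876 = 3.2001
R_total = 0.1348 + 19.46 + 3.2001 = 22.795 ft²·°F·h/BTU

22.79 ft²·°F·h/BTU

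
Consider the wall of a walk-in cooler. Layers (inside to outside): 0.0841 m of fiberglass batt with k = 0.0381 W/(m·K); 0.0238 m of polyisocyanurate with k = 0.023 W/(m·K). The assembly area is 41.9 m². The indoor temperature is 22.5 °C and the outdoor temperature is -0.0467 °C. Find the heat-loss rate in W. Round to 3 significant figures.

291 W

0.0841/0.0381 = 2.207
0.0238/0.023 = 1.035
R_total = 2.207 + 1.035 = 3.242 m²·K/W
Q = A·ΔT/R = 41.9 × (22.5 − (-0.0467)) / 3.242 = 291.4 W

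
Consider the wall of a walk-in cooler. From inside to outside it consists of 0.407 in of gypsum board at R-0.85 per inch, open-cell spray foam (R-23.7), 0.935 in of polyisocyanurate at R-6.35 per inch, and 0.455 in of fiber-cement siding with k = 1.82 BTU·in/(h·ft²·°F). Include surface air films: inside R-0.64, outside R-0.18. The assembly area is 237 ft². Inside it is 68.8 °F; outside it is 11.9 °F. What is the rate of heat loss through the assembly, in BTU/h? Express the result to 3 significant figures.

434 BTU/h

0.407 × 0.85 = 0.3459
0.935 × 6.35 = 5.937
0.455/1.82 = 0.25
R_total = 0.64 + 0.3459 + 23.7 + 5.937 + 0.25 + 0.18 = 31.05 ft²·°F·h/BTU
Q = A·ΔT/R = 237 × (68.8 − 11.9) / 31.05 = 434.3 BTU/h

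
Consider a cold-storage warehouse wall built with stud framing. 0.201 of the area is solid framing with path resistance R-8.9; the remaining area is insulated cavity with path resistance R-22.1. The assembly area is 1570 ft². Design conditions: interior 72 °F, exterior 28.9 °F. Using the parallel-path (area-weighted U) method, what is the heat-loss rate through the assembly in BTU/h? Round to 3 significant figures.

3970 BTU/h

U_eff = 0.799/22.1 + 0.201/8.9 = 0.03615 + 0.02258 = 0.05874
R_eff = 1/U_eff = 17.02 ft²·°F·h/BTU
Q = 1570 × (72 − 28.9) / 17.02 = 3975 BTU/h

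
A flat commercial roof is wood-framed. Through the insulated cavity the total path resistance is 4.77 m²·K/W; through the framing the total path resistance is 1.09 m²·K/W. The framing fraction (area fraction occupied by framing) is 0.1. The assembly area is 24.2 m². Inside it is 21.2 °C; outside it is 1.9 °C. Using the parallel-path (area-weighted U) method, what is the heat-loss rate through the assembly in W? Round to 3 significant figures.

131 W

U_eff = 0.9/4.77 + 0.1/1.09 = 0.1887 + 0.09174 = 0.2804
R_eff = 1/U_eff = 3.566 m²·K/W
Q = 24.2 × (21.2 − 1.9) / 3.566 = 131 W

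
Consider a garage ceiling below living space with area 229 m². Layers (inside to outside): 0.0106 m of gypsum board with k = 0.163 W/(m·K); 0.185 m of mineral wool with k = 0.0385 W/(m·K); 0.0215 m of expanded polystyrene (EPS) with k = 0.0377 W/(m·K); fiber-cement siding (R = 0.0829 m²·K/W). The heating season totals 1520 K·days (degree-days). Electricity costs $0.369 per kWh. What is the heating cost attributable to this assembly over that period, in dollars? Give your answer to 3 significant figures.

0.0106/0.163 = 0.06503
0.185/0.0385 = 4.805
0.0215/0.0377 = 0.5703
R_total = 0.06503 + 4.805 + 0.5703 + 0.0829 = 5.523 m²·K/W
E = A × HDD × 24 / R / 1000 = 229 × 1520 × 24 / 5.523 / 1000 = 1512 kWh
Cost = 1512 × 0.369 = $558.1

558 dollars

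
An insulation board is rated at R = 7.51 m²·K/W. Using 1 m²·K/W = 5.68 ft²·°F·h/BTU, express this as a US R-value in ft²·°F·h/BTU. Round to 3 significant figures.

42.7 ft²·°F·h/BTU

R_US = 7.51 × 5.68 = 42.66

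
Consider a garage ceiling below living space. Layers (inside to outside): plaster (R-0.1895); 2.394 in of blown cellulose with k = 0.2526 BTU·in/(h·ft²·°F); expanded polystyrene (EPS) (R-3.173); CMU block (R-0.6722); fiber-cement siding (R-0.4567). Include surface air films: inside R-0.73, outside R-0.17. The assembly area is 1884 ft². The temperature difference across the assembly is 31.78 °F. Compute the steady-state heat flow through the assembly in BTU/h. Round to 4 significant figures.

2.394/0.2526 = 9.4774
R_total = 0.73 + 0.1895 + 9.4774 + 3.173 + 0.6722 + 0.4567 + 0.17 = 14.869 ft²·°F·h/BTU
Q = A·ΔT/R = 1884 × 31.78 / 14.869 = 4026.8 BTU/h

4027 BTU/h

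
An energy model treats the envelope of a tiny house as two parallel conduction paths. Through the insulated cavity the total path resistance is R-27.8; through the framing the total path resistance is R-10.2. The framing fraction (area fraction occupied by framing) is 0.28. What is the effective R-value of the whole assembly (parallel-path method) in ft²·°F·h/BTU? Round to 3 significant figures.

18.7 ft²·°F·h/BTU

U_eff = 0.72/27.8 + 0.28/10.2 = 0.0259 + 0.02745 = 0.05335
R_eff = 1/U_eff = 18.74 ft²·°F·h/BTU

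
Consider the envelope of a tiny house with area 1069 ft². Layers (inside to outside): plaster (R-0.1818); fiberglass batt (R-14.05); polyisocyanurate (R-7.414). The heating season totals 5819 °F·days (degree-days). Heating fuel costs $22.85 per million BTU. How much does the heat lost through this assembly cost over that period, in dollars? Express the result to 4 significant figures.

R_total = 0.1818 + 14.05 + 7.414 = 21.646 ft²·°F·h/BTU
E = A × HDD × 24 / R = 1069 × 5819 × 24 / 21.646 = 6897100 BTU
Cost = 6897100/10⁶ × 22.85 = $157.6

157.6 dollars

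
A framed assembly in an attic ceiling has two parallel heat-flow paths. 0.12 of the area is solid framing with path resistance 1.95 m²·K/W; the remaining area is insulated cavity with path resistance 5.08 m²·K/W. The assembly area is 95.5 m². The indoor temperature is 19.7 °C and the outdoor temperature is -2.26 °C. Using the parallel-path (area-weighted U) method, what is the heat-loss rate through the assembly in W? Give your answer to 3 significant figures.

U_eff = 0.88/5.08 + 0.12/1.95 = 0.1732 + 0.06154 = 0.2348
R_eff = 1/U_eff = 4.26 m²·K/W
Q = 95.5 × (19.7 − (-2.26)) / 4.26 = 492.3 W

492 W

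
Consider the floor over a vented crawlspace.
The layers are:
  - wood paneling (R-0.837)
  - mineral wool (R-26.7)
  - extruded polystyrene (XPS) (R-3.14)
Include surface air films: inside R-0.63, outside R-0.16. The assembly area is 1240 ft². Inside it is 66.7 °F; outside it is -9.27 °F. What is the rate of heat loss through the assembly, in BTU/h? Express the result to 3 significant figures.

R_total = 0.63 + 0.837 + 26.7 + 3.14 + 0.16 = 31.47 ft²·°F·h/BTU
Q = A·ΔT/R = 1240 × (66.7 − (-9.27)) / 31.47 = 2994 BTU/h

2990 BTU/h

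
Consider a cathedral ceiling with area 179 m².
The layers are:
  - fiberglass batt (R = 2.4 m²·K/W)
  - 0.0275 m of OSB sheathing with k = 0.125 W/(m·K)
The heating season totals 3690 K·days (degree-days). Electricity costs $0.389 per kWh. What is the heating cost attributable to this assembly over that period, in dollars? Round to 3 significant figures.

0.0275/0.125 = 0.22
R_total = 2.4 + 0.22 = 2.62 m²·K/W
E = A × HDD × 24 / R / 1000 = 179 × 3690 × 24 / 2.62 / 1000 = 6050 kWh
Cost = 6050 × 0.389 = $2354

2350 dollars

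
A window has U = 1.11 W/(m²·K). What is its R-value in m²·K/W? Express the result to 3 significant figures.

0.901 m²·K/W

R = 1/U = 1/1.11 = 0.9009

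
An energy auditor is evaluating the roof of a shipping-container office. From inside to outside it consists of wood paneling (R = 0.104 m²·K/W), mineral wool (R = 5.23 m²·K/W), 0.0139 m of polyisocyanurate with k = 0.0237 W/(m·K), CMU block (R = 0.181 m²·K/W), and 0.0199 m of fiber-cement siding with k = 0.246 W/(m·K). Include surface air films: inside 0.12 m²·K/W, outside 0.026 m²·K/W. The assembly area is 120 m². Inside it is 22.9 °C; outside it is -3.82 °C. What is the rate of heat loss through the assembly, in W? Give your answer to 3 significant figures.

507 W

0.0139/0.0237 = 0.5865
0.0199/0.246 = 0.08089
R_total = 0.12 + 0.104 + 5.23 + 0.5865 + 0.181 + 0.08089 + 0.026 = 6.328 m²·K/W
Q = A·ΔT/R = 120 × (22.9 − (-3.82)) / 6.328 = 506.7 W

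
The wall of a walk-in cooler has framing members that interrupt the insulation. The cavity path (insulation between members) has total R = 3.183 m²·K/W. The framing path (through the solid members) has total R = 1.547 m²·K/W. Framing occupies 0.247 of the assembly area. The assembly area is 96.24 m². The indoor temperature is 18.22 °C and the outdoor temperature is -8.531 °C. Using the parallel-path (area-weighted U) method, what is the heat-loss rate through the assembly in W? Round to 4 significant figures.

1020 W

U_eff = 0.753/3.183 + 0.247/1.547 = 0.23657 + 0.15966 = 0.39623
R_eff = 1/U_eff = 2.5238 m²·K/W
Q = 96.24 × (18.22 − (-8.531)) / 2.5238 = 1020.1 W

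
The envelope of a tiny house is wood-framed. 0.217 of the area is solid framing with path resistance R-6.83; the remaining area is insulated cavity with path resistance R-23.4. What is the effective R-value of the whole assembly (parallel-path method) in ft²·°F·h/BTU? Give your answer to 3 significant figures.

15.3 ft²·°F·h/BTU

U_eff = 0.783/23.4 + 0.217/6.83 = 0.03346 + 0.03177 = 0.06523
R_eff = 1/U_eff = 15.33 ft²·°F·h/BTU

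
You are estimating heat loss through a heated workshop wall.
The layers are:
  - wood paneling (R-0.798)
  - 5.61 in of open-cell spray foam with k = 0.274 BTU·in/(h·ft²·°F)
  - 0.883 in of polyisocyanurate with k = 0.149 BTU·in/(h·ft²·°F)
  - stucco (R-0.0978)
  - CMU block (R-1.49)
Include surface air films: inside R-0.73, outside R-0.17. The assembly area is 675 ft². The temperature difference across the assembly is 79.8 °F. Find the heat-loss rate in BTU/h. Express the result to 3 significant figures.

5.61/0.274 = 20.47
0.883/0.149 = 5.926
R_total = 0.73 + 0.798 + 20.47 + 5.926 + 0.0978 + 1.49 + 0.17 = 29.69 ft²·°F·h/BTU
Q = A·ΔT/R = 675 × 79.8 / 29.69 = 1814 BTU/h

1810 BTU/h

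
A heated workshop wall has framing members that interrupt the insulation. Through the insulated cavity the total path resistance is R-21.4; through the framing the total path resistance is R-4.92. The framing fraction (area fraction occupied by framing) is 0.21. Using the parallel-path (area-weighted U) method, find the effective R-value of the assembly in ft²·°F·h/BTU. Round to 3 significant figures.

U_eff = 0.79/21.4 + 0.21/4.92 = 0.03692 + 0.04268 = 0.0796
R_eff = 1/U_eff = 12.56 ft²·°F·h/BTU

12.6 ft²·°F·h/BTU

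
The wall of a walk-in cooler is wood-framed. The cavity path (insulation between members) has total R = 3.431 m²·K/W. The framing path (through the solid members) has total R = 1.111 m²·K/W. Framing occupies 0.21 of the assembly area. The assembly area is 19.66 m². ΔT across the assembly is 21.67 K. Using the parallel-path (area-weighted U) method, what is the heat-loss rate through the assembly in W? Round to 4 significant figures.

U_eff = 0.79/3.431 + 0.21/1.111 = 0.23025 + 0.18902 = 0.41927
R_eff = 1/U_eff = 2.3851 m²·K/W
Q = 19.66 × 21.67 / 2.3851 = 178.62 W

178.6 W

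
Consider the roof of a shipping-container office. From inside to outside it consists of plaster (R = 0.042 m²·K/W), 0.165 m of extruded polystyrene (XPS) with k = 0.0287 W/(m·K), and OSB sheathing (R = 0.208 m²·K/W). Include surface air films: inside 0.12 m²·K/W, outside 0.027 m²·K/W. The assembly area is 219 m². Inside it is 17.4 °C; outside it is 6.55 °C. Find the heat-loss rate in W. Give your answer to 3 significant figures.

0.165/0.0287 = 5.749
R_total = 0.12 + 0.042 + 5.749 + 0.208 + 0.027 = 6.146 m²·K/W
Q = A·ΔT/R = 219 × (17.4 − 6.55) / 6.146 = 386.6 W

387 W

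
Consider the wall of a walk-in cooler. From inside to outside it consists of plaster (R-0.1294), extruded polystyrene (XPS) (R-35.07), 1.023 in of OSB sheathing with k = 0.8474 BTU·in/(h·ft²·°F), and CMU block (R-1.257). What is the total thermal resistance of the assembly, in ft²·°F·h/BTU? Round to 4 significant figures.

1.023/0.8474 = 1.2072
R_total = 0.1294 + 35.07 + 1.2072 + 1.257 = 37.664 ft²·°F·h/BTU

37.66 ft²·°F·h/BTU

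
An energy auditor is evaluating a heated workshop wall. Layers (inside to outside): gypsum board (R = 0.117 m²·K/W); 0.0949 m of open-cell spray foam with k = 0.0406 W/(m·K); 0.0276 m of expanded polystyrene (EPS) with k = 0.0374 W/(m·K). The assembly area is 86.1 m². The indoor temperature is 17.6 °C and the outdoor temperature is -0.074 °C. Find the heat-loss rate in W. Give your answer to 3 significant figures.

0.0949/0.0406 = 2.337
0.0276/0.0374 = 0.738
R_total = 0.117 + 2.337 + 0.738 = 3.192 m²·K/W
Q = A·ΔT/R = 86.1 × (17.6 − (-0.074)) / 3.192 = 476.7 W

477 W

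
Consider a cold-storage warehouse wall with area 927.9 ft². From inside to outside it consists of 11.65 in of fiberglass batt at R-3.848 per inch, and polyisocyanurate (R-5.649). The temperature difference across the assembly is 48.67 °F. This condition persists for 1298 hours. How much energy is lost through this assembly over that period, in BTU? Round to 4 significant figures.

1161000 BTU

11.65 × 3.848 = 44.829
R_total = 44.829 + 5.649 = 50.478 ft²·°F·h/BTU
Q = 927.9 × 48.67 / 50.478 = 894.66 BTU/h
E = 894.66 × 1298 = 1161300 BTU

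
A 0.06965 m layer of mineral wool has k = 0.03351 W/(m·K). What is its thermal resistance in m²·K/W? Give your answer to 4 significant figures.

R = L/k = 0.06965/0.03351 = 2.0785 m²·K/W

2.078 m²·K/W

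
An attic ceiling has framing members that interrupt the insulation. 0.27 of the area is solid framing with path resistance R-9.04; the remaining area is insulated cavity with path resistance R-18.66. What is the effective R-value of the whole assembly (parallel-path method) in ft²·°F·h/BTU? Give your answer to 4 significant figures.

U_eff = 0.73/18.66 + 0.27/9.04 = 0.039121 + 0.029867 = 0.068988
R_eff = 1/U_eff = 14.495 ft²·°F·h/BTU

14.50 ft²·°F·h/BTU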